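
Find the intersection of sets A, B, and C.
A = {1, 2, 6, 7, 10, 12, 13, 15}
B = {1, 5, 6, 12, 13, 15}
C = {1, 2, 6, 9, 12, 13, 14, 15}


Set A = {1, 2, 6, 7, 10, 12, 13, 15}
Set B = {1, 5, 6, 12, 13, 15}
Set C = {1, 2, 6, 9, 12, 13, 14, 15}
First, A ∩ B = {1, 6, 12, 13, 15}
Then, (A ∩ B) ∩ C = {1, 6, 12, 13, 15}

{1, 6, 12, 13, 15}


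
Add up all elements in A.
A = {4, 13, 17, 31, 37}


Set A = {4, 13, 17, 31, 37}
Sum = 4 + 13 + 17 + 31 + 37 = 102

102


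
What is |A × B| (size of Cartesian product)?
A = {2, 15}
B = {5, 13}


Set A = {2, 15} has 2 elements.
Set B = {5, 13} has 2 elements.
|A × B| = |A| × |B| = 2 × 2 = 4

4


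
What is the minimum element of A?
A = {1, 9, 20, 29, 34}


Set A = {1, 9, 20, 29, 34}
Elements in ascending order: 1, 9, 20, 29, 34
The smallest element is 1.

1


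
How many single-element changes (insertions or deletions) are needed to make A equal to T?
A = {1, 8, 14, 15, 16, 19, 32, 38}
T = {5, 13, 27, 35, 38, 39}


Set A = {1, 8, 14, 15, 16, 19, 32, 38}
Set T = {5, 13, 27, 35, 38, 39}
Elements to remove from A (in A, not in T): {1, 8, 14, 15, 16, 19, 32} → 7 removals
Elements to add to A (in T, not in A): {5, 13, 27, 35, 39} → 5 additions
Total edits = 7 + 5 = 12

12


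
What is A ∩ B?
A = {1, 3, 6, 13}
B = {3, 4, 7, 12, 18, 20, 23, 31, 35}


Set A = {1, 3, 6, 13}
Set B = {3, 4, 7, 12, 18, 20, 23, 31, 35}
A ∩ B includes only elements in both sets.
Check each element of A against B:
1 ✗, 3 ✓, 6 ✗, 13 ✗
A ∩ B = {3}

{3}


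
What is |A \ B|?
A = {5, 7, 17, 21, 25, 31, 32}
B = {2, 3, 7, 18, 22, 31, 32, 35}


Set A = {5, 7, 17, 21, 25, 31, 32}
Set B = {2, 3, 7, 18, 22, 31, 32, 35}
A \ B = {5, 17, 21, 25}
|A \ B| = 4

4


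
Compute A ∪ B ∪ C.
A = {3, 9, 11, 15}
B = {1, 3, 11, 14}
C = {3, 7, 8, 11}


Set A = {3, 9, 11, 15}
Set B = {1, 3, 11, 14}
Set C = {3, 7, 8, 11}
First, A ∪ B = {1, 3, 9, 11, 14, 15}
Then, (A ∪ B) ∪ C = {1, 3, 7, 8, 9, 11, 14, 15}

{1, 3, 7, 8, 9, 11, 14, 15}


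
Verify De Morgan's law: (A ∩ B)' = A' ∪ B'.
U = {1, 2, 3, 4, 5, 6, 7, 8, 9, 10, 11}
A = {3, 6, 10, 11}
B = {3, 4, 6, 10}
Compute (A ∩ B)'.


U = {1, 2, 3, 4, 5, 6, 7, 8, 9, 10, 11}
A = {3, 6, 10, 11}, B = {3, 4, 6, 10}
A ∩ B = {3, 6, 10}
(A ∩ B)' = U \ (A ∩ B) = {1, 2, 4, 5, 7, 8, 9, 11}
Verification via A' ∪ B': A' = {1, 2, 4, 5, 7, 8, 9}, B' = {1, 2, 5, 7, 8, 9, 11}
A' ∪ B' = {1, 2, 4, 5, 7, 8, 9, 11} ✓

{1, 2, 4, 5, 7, 8, 9, 11}


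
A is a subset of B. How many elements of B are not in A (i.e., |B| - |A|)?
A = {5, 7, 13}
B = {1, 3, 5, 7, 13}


Set A = {5, 7, 13}, |A| = 3
Set B = {1, 3, 5, 7, 13}, |B| = 5
Since A ⊆ B: B \ A = {1, 3}
|B| - |A| = 5 - 3 = 2

2


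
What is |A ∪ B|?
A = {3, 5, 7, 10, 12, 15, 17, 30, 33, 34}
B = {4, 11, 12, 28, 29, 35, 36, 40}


Set A = {3, 5, 7, 10, 12, 15, 17, 30, 33, 34}, |A| = 10
Set B = {4, 11, 12, 28, 29, 35, 36, 40}, |B| = 8
A ∩ B = {12}, |A ∩ B| = 1
|A ∪ B| = |A| + |B| - |A ∩ B| = 10 + 8 - 1 = 17

17


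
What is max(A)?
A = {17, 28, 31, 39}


Set A = {17, 28, 31, 39}
Elements in ascending order: 17, 28, 31, 39
The largest element is 39.

39


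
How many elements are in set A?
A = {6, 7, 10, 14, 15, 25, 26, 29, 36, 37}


Set A = {6, 7, 10, 14, 15, 25, 26, 29, 36, 37}
Listing elements: 6, 7, 10, 14, 15, 25, 26, 29, 36, 37
Counting: 10 elements
|A| = 10

10


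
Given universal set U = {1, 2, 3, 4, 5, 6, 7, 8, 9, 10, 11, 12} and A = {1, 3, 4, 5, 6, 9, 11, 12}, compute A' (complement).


Universal set U = {1, 2, 3, 4, 5, 6, 7, 8, 9, 10, 11, 12}
Set A = {1, 3, 4, 5, 6, 9, 11, 12}
A' = U \ A = elements in U but not in A
Checking each element of U:
1 (in A, exclude), 2 (not in A, include), 3 (in A, exclude), 4 (in A, exclude), 5 (in A, exclude), 6 (in A, exclude), 7 (not in A, include), 8 (not in A, include), 9 (in A, exclude), 10 (not in A, include), 11 (in A, exclude), 12 (in A, exclude)
A' = {2, 7, 8, 10}

{2, 7, 8, 10}


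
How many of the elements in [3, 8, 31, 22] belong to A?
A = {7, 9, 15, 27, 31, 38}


Set A = {7, 9, 15, 27, 31, 38}
Candidates: [3, 8, 31, 22]
Check each candidate:
3 ∉ A, 8 ∉ A, 31 ∈ A, 22 ∉ A
Count of candidates in A: 1

1


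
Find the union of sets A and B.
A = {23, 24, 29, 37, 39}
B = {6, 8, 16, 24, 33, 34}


Set A = {23, 24, 29, 37, 39}
Set B = {6, 8, 16, 24, 33, 34}
A ∪ B includes all elements in either set.
Elements from A: {23, 24, 29, 37, 39}
Elements from B not already included: {6, 8, 16, 33, 34}
A ∪ B = {6, 8, 16, 23, 24, 29, 33, 34, 37, 39}

{6, 8, 16, 23, 24, 29, 33, 34, 37, 39}


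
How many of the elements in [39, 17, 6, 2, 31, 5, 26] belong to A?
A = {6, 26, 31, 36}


Set A = {6, 26, 31, 36}
Candidates: [39, 17, 6, 2, 31, 5, 26]
Check each candidate:
39 ∉ A, 17 ∉ A, 6 ∈ A, 2 ∉ A, 31 ∈ A, 5 ∉ A, 26 ∈ A
Count of candidates in A: 3

3


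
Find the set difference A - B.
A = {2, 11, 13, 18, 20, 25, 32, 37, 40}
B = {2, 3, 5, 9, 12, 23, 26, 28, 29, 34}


Set A = {2, 11, 13, 18, 20, 25, 32, 37, 40}
Set B = {2, 3, 5, 9, 12, 23, 26, 28, 29, 34}
A \ B includes elements in A that are not in B.
Check each element of A:
2 (in B, remove), 11 (not in B, keep), 13 (not in B, keep), 18 (not in B, keep), 20 (not in B, keep), 25 (not in B, keep), 32 (not in B, keep), 37 (not in B, keep), 40 (not in B, keep)
A \ B = {11, 13, 18, 20, 25, 32, 37, 40}

{11, 13, 18, 20, 25, 32, 37, 40}


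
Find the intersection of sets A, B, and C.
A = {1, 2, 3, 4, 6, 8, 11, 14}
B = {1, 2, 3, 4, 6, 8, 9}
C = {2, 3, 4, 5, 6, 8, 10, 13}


Set A = {1, 2, 3, 4, 6, 8, 11, 14}
Set B = {1, 2, 3, 4, 6, 8, 9}
Set C = {2, 3, 4, 5, 6, 8, 10, 13}
First, A ∩ B = {1, 2, 3, 4, 6, 8}
Then, (A ∩ B) ∩ C = {2, 3, 4, 6, 8}

{2, 3, 4, 6, 8}


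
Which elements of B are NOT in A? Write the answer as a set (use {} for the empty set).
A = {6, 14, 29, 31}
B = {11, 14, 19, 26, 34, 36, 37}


Set A = {6, 14, 29, 31}
Set B = {11, 14, 19, 26, 34, 36, 37}
Check each element of B against A:
11 ∉ A (include), 14 ∈ A, 19 ∉ A (include), 26 ∉ A (include), 34 ∉ A (include), 36 ∉ A (include), 37 ∉ A (include)
Elements of B not in A: {11, 19, 26, 34, 36, 37}

{11, 19, 26, 34, 36, 37}


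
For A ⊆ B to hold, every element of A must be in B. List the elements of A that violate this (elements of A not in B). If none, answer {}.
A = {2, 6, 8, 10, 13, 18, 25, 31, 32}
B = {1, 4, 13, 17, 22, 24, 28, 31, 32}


Set A = {2, 6, 8, 10, 13, 18, 25, 31, 32}
Set B = {1, 4, 13, 17, 22, 24, 28, 31, 32}
Check each element of A against B:
2 ∉ B (include), 6 ∉ B (include), 8 ∉ B (include), 10 ∉ B (include), 13 ∈ B, 18 ∉ B (include), 25 ∉ B (include), 31 ∈ B, 32 ∈ B
Elements of A not in B: {2, 6, 8, 10, 18, 25}

{2, 6, 8, 10, 18, 25}


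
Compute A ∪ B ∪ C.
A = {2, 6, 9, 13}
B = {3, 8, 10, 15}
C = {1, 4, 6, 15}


Set A = {2, 6, 9, 13}
Set B = {3, 8, 10, 15}
Set C = {1, 4, 6, 15}
First, A ∪ B = {2, 3, 6, 8, 9, 10, 13, 15}
Then, (A ∪ B) ∪ C = {1, 2, 3, 4, 6, 8, 9, 10, 13, 15}

{1, 2, 3, 4, 6, 8, 9, 10, 13, 15}


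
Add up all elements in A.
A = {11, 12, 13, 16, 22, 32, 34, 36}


Set A = {11, 12, 13, 16, 22, 32, 34, 36}
Sum = 11 + 12 + 13 + 16 + 22 + 32 + 34 + 36 = 176

176


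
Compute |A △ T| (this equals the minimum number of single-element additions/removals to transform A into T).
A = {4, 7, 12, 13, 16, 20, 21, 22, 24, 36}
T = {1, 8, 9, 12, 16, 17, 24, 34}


Set A = {4, 7, 12, 13, 16, 20, 21, 22, 24, 36}
Set T = {1, 8, 9, 12, 16, 17, 24, 34}
Elements to remove from A (in A, not in T): {4, 7, 13, 20, 21, 22, 36} → 7 removals
Elements to add to A (in T, not in A): {1, 8, 9, 17, 34} → 5 additions
Total edits = 7 + 5 = 12

12


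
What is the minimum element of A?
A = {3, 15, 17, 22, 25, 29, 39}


Set A = {3, 15, 17, 22, 25, 29, 39}
Elements in ascending order: 3, 15, 17, 22, 25, 29, 39
The smallest element is 3.

3


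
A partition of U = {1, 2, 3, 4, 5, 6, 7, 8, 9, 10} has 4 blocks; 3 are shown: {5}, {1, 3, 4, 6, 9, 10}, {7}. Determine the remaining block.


U = {1, 2, 3, 4, 5, 6, 7, 8, 9, 10}
Shown blocks: {5}, {1, 3, 4, 6, 9, 10}, {7}
A partition's blocks are pairwise disjoint and cover U, so the missing block = U \ (union of shown blocks).
Union of shown blocks: {1, 3, 4, 5, 6, 7, 9, 10}
Missing block = U \ (union) = {2, 8}

{2, 8}


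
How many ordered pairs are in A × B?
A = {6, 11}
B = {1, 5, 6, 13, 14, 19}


Set A = {6, 11} has 2 elements.
Set B = {1, 5, 6, 13, 14, 19} has 6 elements.
|A × B| = |A| × |B| = 2 × 6 = 12

12


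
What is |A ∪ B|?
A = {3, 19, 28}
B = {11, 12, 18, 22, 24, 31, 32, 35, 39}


Set A = {3, 19, 28}, |A| = 3
Set B = {11, 12, 18, 22, 24, 31, 32, 35, 39}, |B| = 9
A ∩ B = {}, |A ∩ B| = 0
|A ∪ B| = |A| + |B| - |A ∩ B| = 3 + 9 - 0 = 12

12


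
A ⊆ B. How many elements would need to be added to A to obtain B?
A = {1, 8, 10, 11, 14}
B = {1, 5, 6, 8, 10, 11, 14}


Set A = {1, 8, 10, 11, 14}, |A| = 5
Set B = {1, 5, 6, 8, 10, 11, 14}, |B| = 7
Since A ⊆ B: B \ A = {5, 6}
|B| - |A| = 7 - 5 = 2

2


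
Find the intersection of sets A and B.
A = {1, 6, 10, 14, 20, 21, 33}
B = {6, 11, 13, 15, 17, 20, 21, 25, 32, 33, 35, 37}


Set A = {1, 6, 10, 14, 20, 21, 33}
Set B = {6, 11, 13, 15, 17, 20, 21, 25, 32, 33, 35, 37}
A ∩ B includes only elements in both sets.
Check each element of A against B:
1 ✗, 6 ✓, 10 ✗, 14 ✗, 20 ✓, 21 ✓, 33 ✓
A ∩ B = {6, 20, 21, 33}

{6, 20, 21, 33}


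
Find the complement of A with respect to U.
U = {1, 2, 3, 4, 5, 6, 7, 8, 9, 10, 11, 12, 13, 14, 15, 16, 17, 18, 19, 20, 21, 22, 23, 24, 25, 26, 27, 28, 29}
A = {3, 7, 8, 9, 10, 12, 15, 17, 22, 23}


Universal set U = {1, 2, 3, 4, 5, 6, 7, 8, 9, 10, 11, 12, 13, 14, 15, 16, 17, 18, 19, 20, 21, 22, 23, 24, 25, 26, 27, 28, 29}
Set A = {3, 7, 8, 9, 10, 12, 15, 17, 22, 23}
A' = U \ A = elements in U but not in A
Checking each element of U:
1 (not in A, include), 2 (not in A, include), 3 (in A, exclude), 4 (not in A, include), 5 (not in A, include), 6 (not in A, include), 7 (in A, exclude), 8 (in A, exclude), 9 (in A, exclude), 10 (in A, exclude), 11 (not in A, include), 12 (in A, exclude), 13 (not in A, include), 14 (not in A, include), 15 (in A, exclude), 16 (not in A, include), 17 (in A, exclude), 18 (not in A, include), 19 (not in A, include), 20 (not in A, include), 21 (not in A, include), 22 (in A, exclude), 23 (in A, exclude), 24 (not in A, include), 25 (not in A, include), 26 (not in A, include), 27 (not in A, include), 28 (not in A, include), 29 (not in A, include)
A' = {1, 2, 4, 5, 6, 11, 13, 14, 16, 18, 19, 20, 21, 24, 25, 26, 27, 28, 29}

{1, 2, 4, 5, 6, 11, 13, 14, 16, 18, 19, 20, 21, 24, 25, 26, 27, 28, 29}


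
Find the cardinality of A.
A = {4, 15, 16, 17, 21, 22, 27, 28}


Set A = {4, 15, 16, 17, 21, 22, 27, 28}
Listing elements: 4, 15, 16, 17, 21, 22, 27, 28
Counting: 8 elements
|A| = 8

8


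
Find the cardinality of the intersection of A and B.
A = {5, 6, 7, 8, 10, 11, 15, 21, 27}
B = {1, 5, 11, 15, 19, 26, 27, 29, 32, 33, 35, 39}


Set A = {5, 6, 7, 8, 10, 11, 15, 21, 27}
Set B = {1, 5, 11, 15, 19, 26, 27, 29, 32, 33, 35, 39}
A ∩ B = {5, 11, 15, 27}
|A ∩ B| = 4

4


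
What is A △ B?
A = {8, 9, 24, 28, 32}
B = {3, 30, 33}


Set A = {8, 9, 24, 28, 32}
Set B = {3, 30, 33}
A △ B = (A \ B) ∪ (B \ A)
Elements in A but not B: {8, 9, 24, 28, 32}
Elements in B but not A: {3, 30, 33}
A △ B = {3, 8, 9, 24, 28, 30, 32, 33}

{3, 8, 9, 24, 28, 30, 32, 33}


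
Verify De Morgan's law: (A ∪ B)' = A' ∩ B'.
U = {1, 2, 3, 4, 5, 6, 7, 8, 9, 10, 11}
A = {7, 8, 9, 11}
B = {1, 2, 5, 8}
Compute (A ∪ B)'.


U = {1, 2, 3, 4, 5, 6, 7, 8, 9, 10, 11}
A = {7, 8, 9, 11}, B = {1, 2, 5, 8}
A ∪ B = {1, 2, 5, 7, 8, 9, 11}
(A ∪ B)' = U \ (A ∪ B) = {3, 4, 6, 10}
Verification via A' ∩ B': A' = {1, 2, 3, 4, 5, 6, 10}, B' = {3, 4, 6, 7, 9, 10, 11}
A' ∩ B' = {3, 4, 6, 10} ✓

{3, 4, 6, 10}


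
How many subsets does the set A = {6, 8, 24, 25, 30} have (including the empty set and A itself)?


Set A = {6, 8, 24, 25, 30}
|A| = 5
The power set P(A) contains all subsets of A.
|P(A)| = 2^|A| = 2^5 = 32

32


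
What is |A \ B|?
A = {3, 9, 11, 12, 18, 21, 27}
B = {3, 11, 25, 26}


Set A = {3, 9, 11, 12, 18, 21, 27}
Set B = {3, 11, 25, 26}
A \ B = {9, 12, 18, 21, 27}
|A \ B| = 5

5


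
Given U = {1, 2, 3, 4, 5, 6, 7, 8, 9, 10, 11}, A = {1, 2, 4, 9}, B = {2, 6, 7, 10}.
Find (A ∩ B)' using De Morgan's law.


U = {1, 2, 3, 4, 5, 6, 7, 8, 9, 10, 11}
A = {1, 2, 4, 9}, B = {2, 6, 7, 10}
A ∩ B = {2}
(A ∩ B)' = U \ (A ∩ B) = {1, 3, 4, 5, 6, 7, 8, 9, 10, 11}
Verification via A' ∪ B': A' = {3, 5, 6, 7, 8, 10, 11}, B' = {1, 3, 4, 5, 8, 9, 11}
A' ∪ B' = {1, 3, 4, 5, 6, 7, 8, 9, 10, 11} ✓

{1, 3, 4, 5, 6, 7, 8, 9, 10, 11}


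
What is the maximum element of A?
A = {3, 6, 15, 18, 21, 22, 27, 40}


Set A = {3, 6, 15, 18, 21, 22, 27, 40}
Elements in ascending order: 3, 6, 15, 18, 21, 22, 27, 40
The largest element is 40.

40


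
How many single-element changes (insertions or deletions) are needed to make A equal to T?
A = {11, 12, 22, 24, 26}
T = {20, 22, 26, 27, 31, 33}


Set A = {11, 12, 22, 24, 26}
Set T = {20, 22, 26, 27, 31, 33}
Elements to remove from A (in A, not in T): {11, 12, 24} → 3 removals
Elements to add to A (in T, not in A): {20, 27, 31, 33} → 4 additions
Total edits = 3 + 4 = 7

7


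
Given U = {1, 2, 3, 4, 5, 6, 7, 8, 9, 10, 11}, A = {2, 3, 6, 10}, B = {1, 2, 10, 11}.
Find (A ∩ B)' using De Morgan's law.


U = {1, 2, 3, 4, 5, 6, 7, 8, 9, 10, 11}
A = {2, 3, 6, 10}, B = {1, 2, 10, 11}
A ∩ B = {2, 10}
(A ∩ B)' = U \ (A ∩ B) = {1, 3, 4, 5, 6, 7, 8, 9, 11}
Verification via A' ∪ B': A' = {1, 4, 5, 7, 8, 9, 11}, B' = {3, 4, 5, 6, 7, 8, 9}
A' ∪ B' = {1, 3, 4, 5, 6, 7, 8, 9, 11} ✓

{1, 3, 4, 5, 6, 7, 8, 9, 11}


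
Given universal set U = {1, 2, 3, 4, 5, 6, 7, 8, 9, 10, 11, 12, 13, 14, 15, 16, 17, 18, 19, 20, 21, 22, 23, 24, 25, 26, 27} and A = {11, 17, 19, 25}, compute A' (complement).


Universal set U = {1, 2, 3, 4, 5, 6, 7, 8, 9, 10, 11, 12, 13, 14, 15, 16, 17, 18, 19, 20, 21, 22, 23, 24, 25, 26, 27}
Set A = {11, 17, 19, 25}
A' = U \ A = elements in U but not in A
Checking each element of U:
1 (not in A, include), 2 (not in A, include), 3 (not in A, include), 4 (not in A, include), 5 (not in A, include), 6 (not in A, include), 7 (not in A, include), 8 (not in A, include), 9 (not in A, include), 10 (not in A, include), 11 (in A, exclude), 12 (not in A, include), 13 (not in A, include), 14 (not in A, include), 15 (not in A, include), 16 (not in A, include), 17 (in A, exclude), 18 (not in A, include), 19 (in A, exclude), 20 (not in A, include), 21 (not in A, include), 22 (not in A, include), 23 (not in A, include), 24 (not in A, include), 25 (in A, exclude), 26 (not in A, include), 27 (not in A, include)
A' = {1, 2, 3, 4, 5, 6, 7, 8, 9, 10, 12, 13, 14, 15, 16, 18, 20, 21, 22, 23, 24, 26, 27}

{1, 2, 3, 4, 5, 6, 7, 8, 9, 10, 12, 13, 14, 15, 16, 18, 20, 21, 22, 23, 24, 26, 27}


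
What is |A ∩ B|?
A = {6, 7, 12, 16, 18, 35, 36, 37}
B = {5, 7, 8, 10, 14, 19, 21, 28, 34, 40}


Set A = {6, 7, 12, 16, 18, 35, 36, 37}
Set B = {5, 7, 8, 10, 14, 19, 21, 28, 34, 40}
A ∩ B = {7}
|A ∩ B| = 1

1


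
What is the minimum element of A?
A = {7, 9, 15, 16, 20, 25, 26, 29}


Set A = {7, 9, 15, 16, 20, 25, 26, 29}
Elements in ascending order: 7, 9, 15, 16, 20, 25, 26, 29
The smallest element is 7.

7


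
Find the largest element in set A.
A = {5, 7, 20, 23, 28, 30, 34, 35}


Set A = {5, 7, 20, 23, 28, 30, 34, 35}
Elements in ascending order: 5, 7, 20, 23, 28, 30, 34, 35
The largest element is 35.

35


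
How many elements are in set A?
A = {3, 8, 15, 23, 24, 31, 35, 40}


Set A = {3, 8, 15, 23, 24, 31, 35, 40}
Listing elements: 3, 8, 15, 23, 24, 31, 35, 40
Counting: 8 elements
|A| = 8

8


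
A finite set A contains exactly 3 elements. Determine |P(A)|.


The set has 3 elements.
The power set contains all possible subsets.
|P(A)| = 2^|A| = 2^3 = 8

8


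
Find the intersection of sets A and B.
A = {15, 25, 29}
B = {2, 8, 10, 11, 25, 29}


Set A = {15, 25, 29}
Set B = {2, 8, 10, 11, 25, 29}
A ∩ B includes only elements in both sets.
Check each element of A against B:
15 ✗, 25 ✓, 29 ✓
A ∩ B = {25, 29}

{25, 29}


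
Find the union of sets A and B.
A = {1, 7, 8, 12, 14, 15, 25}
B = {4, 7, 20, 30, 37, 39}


Set A = {1, 7, 8, 12, 14, 15, 25}
Set B = {4, 7, 20, 30, 37, 39}
A ∪ B includes all elements in either set.
Elements from A: {1, 7, 8, 12, 14, 15, 25}
Elements from B not already included: {4, 20, 30, 37, 39}
A ∪ B = {1, 4, 7, 8, 12, 14, 15, 20, 25, 30, 37, 39}

{1, 4, 7, 8, 12, 14, 15, 20, 25, 30, 37, 39}


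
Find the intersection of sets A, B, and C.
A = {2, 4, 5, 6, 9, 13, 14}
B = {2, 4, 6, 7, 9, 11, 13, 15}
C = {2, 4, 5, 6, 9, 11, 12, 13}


Set A = {2, 4, 5, 6, 9, 13, 14}
Set B = {2, 4, 6, 7, 9, 11, 13, 15}
Set C = {2, 4, 5, 6, 9, 11, 12, 13}
First, A ∩ B = {2, 4, 6, 9, 13}
Then, (A ∩ B) ∩ C = {2, 4, 6, 9, 13}

{2, 4, 6, 9, 13}


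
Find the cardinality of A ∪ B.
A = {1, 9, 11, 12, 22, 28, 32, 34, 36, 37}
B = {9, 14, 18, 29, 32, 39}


Set A = {1, 9, 11, 12, 22, 28, 32, 34, 36, 37}, |A| = 10
Set B = {9, 14, 18, 29, 32, 39}, |B| = 6
A ∩ B = {9, 32}, |A ∩ B| = 2
|A ∪ B| = |A| + |B| - |A ∩ B| = 10 + 6 - 2 = 14

14


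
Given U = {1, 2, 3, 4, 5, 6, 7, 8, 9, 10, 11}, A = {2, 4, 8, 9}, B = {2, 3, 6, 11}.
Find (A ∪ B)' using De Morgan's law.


U = {1, 2, 3, 4, 5, 6, 7, 8, 9, 10, 11}
A = {2, 4, 8, 9}, B = {2, 3, 6, 11}
A ∪ B = {2, 3, 4, 6, 8, 9, 11}
(A ∪ B)' = U \ (A ∪ B) = {1, 5, 7, 10}
Verification via A' ∩ B': A' = {1, 3, 5, 6, 7, 10, 11}, B' = {1, 4, 5, 7, 8, 9, 10}
A' ∩ B' = {1, 5, 7, 10} ✓

{1, 5, 7, 10}


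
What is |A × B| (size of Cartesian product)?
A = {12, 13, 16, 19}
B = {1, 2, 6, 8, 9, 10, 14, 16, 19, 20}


Set A = {12, 13, 16, 19} has 4 elements.
Set B = {1, 2, 6, 8, 9, 10, 14, 16, 19, 20} has 10 elements.
|A × B| = |A| × |B| = 4 × 10 = 40

40


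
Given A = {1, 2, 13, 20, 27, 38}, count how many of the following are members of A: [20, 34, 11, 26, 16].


Set A = {1, 2, 13, 20, 27, 38}
Candidates: [20, 34, 11, 26, 16]
Check each candidate:
20 ∈ A, 34 ∉ A, 11 ∉ A, 26 ∉ A, 16 ∉ A
Count of candidates in A: 1

1


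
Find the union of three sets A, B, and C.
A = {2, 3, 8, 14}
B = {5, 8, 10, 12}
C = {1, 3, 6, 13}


Set A = {2, 3, 8, 14}
Set B = {5, 8, 10, 12}
Set C = {1, 3, 6, 13}
First, A ∪ B = {2, 3, 5, 8, 10, 12, 14}
Then, (A ∪ B) ∪ C = {1, 2, 3, 5, 6, 8, 10, 12, 13, 14}

{1, 2, 3, 5, 6, 8, 10, 12, 13, 14}


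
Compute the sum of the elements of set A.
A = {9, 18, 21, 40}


Set A = {9, 18, 21, 40}
Sum = 9 + 18 + 21 + 40 = 88

88


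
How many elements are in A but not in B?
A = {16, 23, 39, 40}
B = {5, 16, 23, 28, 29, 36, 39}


Set A = {16, 23, 39, 40}
Set B = {5, 16, 23, 28, 29, 36, 39}
A \ B = {40}
|A \ B| = 1

1


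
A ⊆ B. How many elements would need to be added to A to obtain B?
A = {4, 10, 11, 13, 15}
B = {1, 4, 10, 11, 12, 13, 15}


Set A = {4, 10, 11, 13, 15}, |A| = 5
Set B = {1, 4, 10, 11, 12, 13, 15}, |B| = 7
Since A ⊆ B: B \ A = {1, 12}
|B| - |A| = 7 - 5 = 2

2


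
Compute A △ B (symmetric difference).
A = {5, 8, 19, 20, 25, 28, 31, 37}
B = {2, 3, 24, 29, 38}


Set A = {5, 8, 19, 20, 25, 28, 31, 37}
Set B = {2, 3, 24, 29, 38}
A △ B = (A \ B) ∪ (B \ A)
Elements in A but not B: {5, 8, 19, 20, 25, 28, 31, 37}
Elements in B but not A: {2, 3, 24, 29, 38}
A △ B = {2, 3, 5, 8, 19, 20, 24, 25, 28, 29, 31, 37, 38}

{2, 3, 5, 8, 19, 20, 24, 25, 28, 29, 31, 37, 38}


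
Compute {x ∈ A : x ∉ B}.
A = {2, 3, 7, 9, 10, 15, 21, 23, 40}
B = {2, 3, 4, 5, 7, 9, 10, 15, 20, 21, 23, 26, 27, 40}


Set A = {2, 3, 7, 9, 10, 15, 21, 23, 40}
Set B = {2, 3, 4, 5, 7, 9, 10, 15, 20, 21, 23, 26, 27, 40}
Check each element of A against B:
2 ∈ B, 3 ∈ B, 7 ∈ B, 9 ∈ B, 10 ∈ B, 15 ∈ B, 21 ∈ B, 23 ∈ B, 40 ∈ B
Elements of A not in B: {}

{}


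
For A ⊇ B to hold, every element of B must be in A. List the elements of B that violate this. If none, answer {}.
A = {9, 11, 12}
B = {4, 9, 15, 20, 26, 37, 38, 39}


Set A = {9, 11, 12}
Set B = {4, 9, 15, 20, 26, 37, 38, 39}
Check each element of B against A:
4 ∉ A (include), 9 ∈ A, 15 ∉ A (include), 20 ∉ A (include), 26 ∉ A (include), 37 ∉ A (include), 38 ∉ A (include), 39 ∉ A (include)
Elements of B not in A: {4, 15, 20, 26, 37, 38, 39}

{4, 15, 20, 26, 37, 38, 39}


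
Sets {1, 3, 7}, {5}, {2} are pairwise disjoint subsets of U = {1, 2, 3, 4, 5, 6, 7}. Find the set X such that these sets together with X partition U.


U = {1, 2, 3, 4, 5, 6, 7}
Shown blocks: {1, 3, 7}, {5}, {2}
A partition's blocks are pairwise disjoint and cover U, so the missing block = U \ (union of shown blocks).
Union of shown blocks: {1, 2, 3, 5, 7}
Missing block = U \ (union) = {4, 6}

{4, 6}


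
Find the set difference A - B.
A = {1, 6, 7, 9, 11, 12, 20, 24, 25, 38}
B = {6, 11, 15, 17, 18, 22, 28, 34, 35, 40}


Set A = {1, 6, 7, 9, 11, 12, 20, 24, 25, 38}
Set B = {6, 11, 15, 17, 18, 22, 28, 34, 35, 40}
A \ B includes elements in A that are not in B.
Check each element of A:
1 (not in B, keep), 6 (in B, remove), 7 (not in B, keep), 9 (not in B, keep), 11 (in B, remove), 12 (not in B, keep), 20 (not in B, keep), 24 (not in B, keep), 25 (not in B, keep), 38 (not in B, keep)
A \ B = {1, 7, 9, 12, 20, 24, 25, 38}

{1, 7, 9, 12, 20, 24, 25, 38}


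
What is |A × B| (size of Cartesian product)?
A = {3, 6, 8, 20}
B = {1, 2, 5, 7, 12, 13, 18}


Set A = {3, 6, 8, 20} has 4 elements.
Set B = {1, 2, 5, 7, 12, 13, 18} has 7 elements.
|A × B| = |A| × |B| = 4 × 7 = 28

28


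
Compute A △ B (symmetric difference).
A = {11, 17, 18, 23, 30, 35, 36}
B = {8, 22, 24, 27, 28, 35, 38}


Set A = {11, 17, 18, 23, 30, 35, 36}
Set B = {8, 22, 24, 27, 28, 35, 38}
A △ B = (A \ B) ∪ (B \ A)
Elements in A but not B: {11, 17, 18, 23, 30, 36}
Elements in B but not A: {8, 22, 24, 27, 28, 38}
A △ B = {8, 11, 17, 18, 22, 23, 24, 27, 28, 30, 36, 38}

{8, 11, 17, 18, 22, 23, 24, 27, 28, 30, 36, 38}


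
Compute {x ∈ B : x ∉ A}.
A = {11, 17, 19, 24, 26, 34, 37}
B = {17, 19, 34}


Set A = {11, 17, 19, 24, 26, 34, 37}
Set B = {17, 19, 34}
Check each element of B against A:
17 ∈ A, 19 ∈ A, 34 ∈ A
Elements of B not in A: {}

{}


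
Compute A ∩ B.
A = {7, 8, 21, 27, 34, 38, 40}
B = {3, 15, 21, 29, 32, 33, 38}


Set A = {7, 8, 21, 27, 34, 38, 40}
Set B = {3, 15, 21, 29, 32, 33, 38}
A ∩ B includes only elements in both sets.
Check each element of A against B:
7 ✗, 8 ✗, 21 ✓, 27 ✗, 34 ✗, 38 ✓, 40 ✗
A ∩ B = {21, 38}

{21, 38}


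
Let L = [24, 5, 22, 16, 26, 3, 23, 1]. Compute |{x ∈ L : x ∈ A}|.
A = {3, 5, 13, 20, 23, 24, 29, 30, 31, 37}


Set A = {3, 5, 13, 20, 23, 24, 29, 30, 31, 37}
Candidates: [24, 5, 22, 16, 26, 3, 23, 1]
Check each candidate:
24 ∈ A, 5 ∈ A, 22 ∉ A, 16 ∉ A, 26 ∉ A, 3 ∈ A, 23 ∈ A, 1 ∉ A
Count of candidates in A: 4

4


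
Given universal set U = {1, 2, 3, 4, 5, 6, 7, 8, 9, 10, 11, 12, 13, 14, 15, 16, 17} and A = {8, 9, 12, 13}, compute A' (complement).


Universal set U = {1, 2, 3, 4, 5, 6, 7, 8, 9, 10, 11, 12, 13, 14, 15, 16, 17}
Set A = {8, 9, 12, 13}
A' = U \ A = elements in U but not in A
Checking each element of U:
1 (not in A, include), 2 (not in A, include), 3 (not in A, include), 4 (not in A, include), 5 (not in A, include), 6 (not in A, include), 7 (not in A, include), 8 (in A, exclude), 9 (in A, exclude), 10 (not in A, include), 11 (not in A, include), 12 (in A, exclude), 13 (in A, exclude), 14 (not in A, include), 15 (not in A, include), 16 (not in A, include), 17 (not in A, include)
A' = {1, 2, 3, 4, 5, 6, 7, 10, 11, 14, 15, 16, 17}

{1, 2, 3, 4, 5, 6, 7, 10, 11, 14, 15, 16, 17}


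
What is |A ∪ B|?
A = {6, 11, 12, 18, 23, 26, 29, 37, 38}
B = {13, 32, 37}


Set A = {6, 11, 12, 18, 23, 26, 29, 37, 38}, |A| = 9
Set B = {13, 32, 37}, |B| = 3
A ∩ B = {37}, |A ∩ B| = 1
|A ∪ B| = |A| + |B| - |A ∩ B| = 9 + 3 - 1 = 11

11


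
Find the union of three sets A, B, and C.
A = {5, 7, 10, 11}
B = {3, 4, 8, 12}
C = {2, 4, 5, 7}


Set A = {5, 7, 10, 11}
Set B = {3, 4, 8, 12}
Set C = {2, 4, 5, 7}
First, A ∪ B = {3, 4, 5, 7, 8, 10, 11, 12}
Then, (A ∪ B) ∪ C = {2, 3, 4, 5, 7, 8, 10, 11, 12}

{2, 3, 4, 5, 7, 8, 10, 11, 12}


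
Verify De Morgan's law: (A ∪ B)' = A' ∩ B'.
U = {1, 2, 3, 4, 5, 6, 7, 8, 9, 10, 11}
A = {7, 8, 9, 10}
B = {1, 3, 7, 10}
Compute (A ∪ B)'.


U = {1, 2, 3, 4, 5, 6, 7, 8, 9, 10, 11}
A = {7, 8, 9, 10}, B = {1, 3, 7, 10}
A ∪ B = {1, 3, 7, 8, 9, 10}
(A ∪ B)' = U \ (A ∪ B) = {2, 4, 5, 6, 11}
Verification via A' ∩ B': A' = {1, 2, 3, 4, 5, 6, 11}, B' = {2, 4, 5, 6, 8, 9, 11}
A' ∩ B' = {2, 4, 5, 6, 11} ✓

{2, 4, 5, 6, 11}


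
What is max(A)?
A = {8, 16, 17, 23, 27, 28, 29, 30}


Set A = {8, 16, 17, 23, 27, 28, 29, 30}
Elements in ascending order: 8, 16, 17, 23, 27, 28, 29, 30
The largest element is 30.

30


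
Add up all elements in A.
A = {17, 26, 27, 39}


Set A = {17, 26, 27, 39}
Sum = 17 + 26 + 27 + 39 = 109

109


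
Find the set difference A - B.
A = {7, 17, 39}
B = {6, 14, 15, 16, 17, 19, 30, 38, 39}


Set A = {7, 17, 39}
Set B = {6, 14, 15, 16, 17, 19, 30, 38, 39}
A \ B includes elements in A that are not in B.
Check each element of A:
7 (not in B, keep), 17 (in B, remove), 39 (in B, remove)
A \ B = {7}

{7}


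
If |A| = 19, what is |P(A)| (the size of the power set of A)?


The set has 19 elements.
The power set contains all possible subsets.
|P(A)| = 2^|A| = 2^19 = 524288

524288


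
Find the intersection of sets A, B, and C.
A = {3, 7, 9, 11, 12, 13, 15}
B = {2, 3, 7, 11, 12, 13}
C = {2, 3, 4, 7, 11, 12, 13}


Set A = {3, 7, 9, 11, 12, 13, 15}
Set B = {2, 3, 7, 11, 12, 13}
Set C = {2, 3, 4, 7, 11, 12, 13}
First, A ∩ B = {3, 7, 11, 12, 13}
Then, (A ∩ B) ∩ C = {3, 7, 11, 12, 13}

{3, 7, 11, 12, 13}


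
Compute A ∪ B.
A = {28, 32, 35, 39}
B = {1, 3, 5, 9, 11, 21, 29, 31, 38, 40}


Set A = {28, 32, 35, 39}
Set B = {1, 3, 5, 9, 11, 21, 29, 31, 38, 40}
A ∪ B includes all elements in either set.
Elements from A: {28, 32, 35, 39}
Elements from B not already included: {1, 3, 5, 9, 11, 21, 29, 31, 38, 40}
A ∪ B = {1, 3, 5, 9, 11, 21, 28, 29, 31, 32, 35, 38, 39, 40}

{1, 3, 5, 9, 11, 21, 28, 29, 31, 32, 35, 38, 39, 40}


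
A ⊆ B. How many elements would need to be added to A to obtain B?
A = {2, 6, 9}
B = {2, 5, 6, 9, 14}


Set A = {2, 6, 9}, |A| = 3
Set B = {2, 5, 6, 9, 14}, |B| = 5
Since A ⊆ B: B \ A = {5, 14}
|B| - |A| = 5 - 3 = 2

2


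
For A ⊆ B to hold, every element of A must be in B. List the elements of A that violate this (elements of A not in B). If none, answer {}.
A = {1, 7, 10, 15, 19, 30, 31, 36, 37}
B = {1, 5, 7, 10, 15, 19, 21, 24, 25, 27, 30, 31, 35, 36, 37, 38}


Set A = {1, 7, 10, 15, 19, 30, 31, 36, 37}
Set B = {1, 5, 7, 10, 15, 19, 21, 24, 25, 27, 30, 31, 35, 36, 37, 38}
Check each element of A against B:
1 ∈ B, 7 ∈ B, 10 ∈ B, 15 ∈ B, 19 ∈ B, 30 ∈ B, 31 ∈ B, 36 ∈ B, 37 ∈ B
Elements of A not in B: {}

{}


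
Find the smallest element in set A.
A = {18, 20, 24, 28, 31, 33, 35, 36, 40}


Set A = {18, 20, 24, 28, 31, 33, 35, 36, 40}
Elements in ascending order: 18, 20, 24, 28, 31, 33, 35, 36, 40
The smallest element is 18.

18


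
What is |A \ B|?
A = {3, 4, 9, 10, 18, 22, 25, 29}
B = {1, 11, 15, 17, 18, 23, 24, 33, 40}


Set A = {3, 4, 9, 10, 18, 22, 25, 29}
Set B = {1, 11, 15, 17, 18, 23, 24, 33, 40}
A \ B = {3, 4, 9, 10, 22, 25, 29}
|A \ B| = 7

7


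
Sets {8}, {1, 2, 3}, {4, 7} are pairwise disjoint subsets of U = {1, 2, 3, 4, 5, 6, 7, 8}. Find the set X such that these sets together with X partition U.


U = {1, 2, 3, 4, 5, 6, 7, 8}
Shown blocks: {8}, {1, 2, 3}, {4, 7}
A partition's blocks are pairwise disjoint and cover U, so the missing block = U \ (union of shown blocks).
Union of shown blocks: {1, 2, 3, 4, 7, 8}
Missing block = U \ (union) = {5, 6}

{5, 6}


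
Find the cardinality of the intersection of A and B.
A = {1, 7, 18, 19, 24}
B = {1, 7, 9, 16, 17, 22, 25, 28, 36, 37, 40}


Set A = {1, 7, 18, 19, 24}
Set B = {1, 7, 9, 16, 17, 22, 25, 28, 36, 37, 40}
A ∩ B = {1, 7}
|A ∩ B| = 2

2


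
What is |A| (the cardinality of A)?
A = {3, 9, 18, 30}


Set A = {3, 9, 18, 30}
Listing elements: 3, 9, 18, 30
Counting: 4 elements
|A| = 4

4


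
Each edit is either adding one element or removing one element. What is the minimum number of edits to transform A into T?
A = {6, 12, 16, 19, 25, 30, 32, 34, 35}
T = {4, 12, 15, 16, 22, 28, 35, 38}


Set A = {6, 12, 16, 19, 25, 30, 32, 34, 35}
Set T = {4, 12, 15, 16, 22, 28, 35, 38}
Elements to remove from A (in A, not in T): {6, 19, 25, 30, 32, 34} → 6 removals
Elements to add to A (in T, not in A): {4, 15, 22, 28, 38} → 5 additions
Total edits = 6 + 5 = 11

11


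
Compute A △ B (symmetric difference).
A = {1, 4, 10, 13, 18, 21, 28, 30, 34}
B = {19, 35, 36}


Set A = {1, 4, 10, 13, 18, 21, 28, 30, 34}
Set B = {19, 35, 36}
A △ B = (A \ B) ∪ (B \ A)
Elements in A but not B: {1, 4, 10, 13, 18, 21, 28, 30, 34}
Elements in B but not A: {19, 35, 36}
A △ B = {1, 4, 10, 13, 18, 19, 21, 28, 30, 34, 35, 36}

{1, 4, 10, 13, 18, 19, 21, 28, 30, 34, 35, 36}


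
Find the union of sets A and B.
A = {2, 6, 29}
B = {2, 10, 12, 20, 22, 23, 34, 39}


Set A = {2, 6, 29}
Set B = {2, 10, 12, 20, 22, 23, 34, 39}
A ∪ B includes all elements in either set.
Elements from A: {2, 6, 29}
Elements from B not already included: {10, 12, 20, 22, 23, 34, 39}
A ∪ B = {2, 6, 10, 12, 20, 22, 23, 29, 34, 39}

{2, 6, 10, 12, 20, 22, 23, 29, 34, 39}


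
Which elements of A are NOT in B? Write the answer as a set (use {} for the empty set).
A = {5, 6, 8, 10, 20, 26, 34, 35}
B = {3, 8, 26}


Set A = {5, 6, 8, 10, 20, 26, 34, 35}
Set B = {3, 8, 26}
Check each element of A against B:
5 ∉ B (include), 6 ∉ B (include), 8 ∈ B, 10 ∉ B (include), 20 ∉ B (include), 26 ∈ B, 34 ∉ B (include), 35 ∉ B (include)
Elements of A not in B: {5, 6, 10, 20, 34, 35}

{5, 6, 10, 20, 34, 35}


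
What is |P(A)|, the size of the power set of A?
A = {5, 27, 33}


Set A = {5, 27, 33}
|A| = 3
The power set P(A) contains all subsets of A.
|P(A)| = 2^|A| = 2^3 = 8

8


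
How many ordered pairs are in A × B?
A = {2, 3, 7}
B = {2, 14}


Set A = {2, 3, 7} has 3 elements.
Set B = {2, 14} has 2 elements.
|A × B| = |A| × |B| = 3 × 2 = 6

6


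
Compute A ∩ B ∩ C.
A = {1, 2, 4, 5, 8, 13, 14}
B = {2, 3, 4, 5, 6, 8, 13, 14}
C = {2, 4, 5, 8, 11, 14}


Set A = {1, 2, 4, 5, 8, 13, 14}
Set B = {2, 3, 4, 5, 6, 8, 13, 14}
Set C = {2, 4, 5, 8, 11, 14}
First, A ∩ B = {2, 4, 5, 8, 13, 14}
Then, (A ∩ B) ∩ C = {2, 4, 5, 8, 14}

{2, 4, 5, 8, 14}


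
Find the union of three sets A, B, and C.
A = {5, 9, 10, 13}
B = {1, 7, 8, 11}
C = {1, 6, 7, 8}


Set A = {5, 9, 10, 13}
Set B = {1, 7, 8, 11}
Set C = {1, 6, 7, 8}
First, A ∪ B = {1, 5, 7, 8, 9, 10, 11, 13}
Then, (A ∪ B) ∪ C = {1, 5, 6, 7, 8, 9, 10, 11, 13}

{1, 5, 6, 7, 8, 9, 10, 11, 13}


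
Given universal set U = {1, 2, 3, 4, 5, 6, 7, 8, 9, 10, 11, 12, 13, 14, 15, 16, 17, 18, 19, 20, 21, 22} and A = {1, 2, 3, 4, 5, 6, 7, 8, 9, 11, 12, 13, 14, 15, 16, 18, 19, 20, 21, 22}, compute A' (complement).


Universal set U = {1, 2, 3, 4, 5, 6, 7, 8, 9, 10, 11, 12, 13, 14, 15, 16, 17, 18, 19, 20, 21, 22}
Set A = {1, 2, 3, 4, 5, 6, 7, 8, 9, 11, 12, 13, 14, 15, 16, 18, 19, 20, 21, 22}
A' = U \ A = elements in U but not in A
Checking each element of U:
1 (in A, exclude), 2 (in A, exclude), 3 (in A, exclude), 4 (in A, exclude), 5 (in A, exclude), 6 (in A, exclude), 7 (in A, exclude), 8 (in A, exclude), 9 (in A, exclude), 10 (not in A, include), 11 (in A, exclude), 12 (in A, exclude), 13 (in A, exclude), 14 (in A, exclude), 15 (in A, exclude), 16 (in A, exclude), 17 (not in A, include), 18 (in A, exclude), 19 (in A, exclude), 20 (in A, exclude), 21 (in A, exclude), 22 (in A, exclude)
A' = {10, 17}

{10, 17}


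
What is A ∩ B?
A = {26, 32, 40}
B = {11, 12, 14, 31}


Set A = {26, 32, 40}
Set B = {11, 12, 14, 31}
A ∩ B includes only elements in both sets.
Check each element of A against B:
26 ✗, 32 ✗, 40 ✗
A ∩ B = {}

{}


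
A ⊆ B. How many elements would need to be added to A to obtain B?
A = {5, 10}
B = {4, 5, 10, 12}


Set A = {5, 10}, |A| = 2
Set B = {4, 5, 10, 12}, |B| = 4
Since A ⊆ B: B \ A = {4, 12}
|B| - |A| = 4 - 2 = 2

2


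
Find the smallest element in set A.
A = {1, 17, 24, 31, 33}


Set A = {1, 17, 24, 31, 33}
Elements in ascending order: 1, 17, 24, 31, 33
The smallest element is 1.

1


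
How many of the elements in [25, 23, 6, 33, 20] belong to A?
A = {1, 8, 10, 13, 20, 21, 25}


Set A = {1, 8, 10, 13, 20, 21, 25}
Candidates: [25, 23, 6, 33, 20]
Check each candidate:
25 ∈ A, 23 ∉ A, 6 ∉ A, 33 ∉ A, 20 ∈ A
Count of candidates in A: 2

2


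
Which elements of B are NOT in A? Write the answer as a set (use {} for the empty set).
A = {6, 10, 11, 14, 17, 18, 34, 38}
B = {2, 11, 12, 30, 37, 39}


Set A = {6, 10, 11, 14, 17, 18, 34, 38}
Set B = {2, 11, 12, 30, 37, 39}
Check each element of B against A:
2 ∉ A (include), 11 ∈ A, 12 ∉ A (include), 30 ∉ A (include), 37 ∉ A (include), 39 ∉ A (include)
Elements of B not in A: {2, 12, 30, 37, 39}

{2, 12, 30, 37, 39}


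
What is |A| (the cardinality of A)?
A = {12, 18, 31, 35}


Set A = {12, 18, 31, 35}
Listing elements: 12, 18, 31, 35
Counting: 4 elements
|A| = 4

4


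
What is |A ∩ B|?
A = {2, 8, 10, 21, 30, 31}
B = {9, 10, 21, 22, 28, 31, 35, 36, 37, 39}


Set A = {2, 8, 10, 21, 30, 31}
Set B = {9, 10, 21, 22, 28, 31, 35, 36, 37, 39}
A ∩ B = {10, 21, 31}
|A ∩ B| = 3

3


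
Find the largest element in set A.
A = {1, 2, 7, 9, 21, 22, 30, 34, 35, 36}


Set A = {1, 2, 7, 9, 21, 22, 30, 34, 35, 36}
Elements in ascending order: 1, 2, 7, 9, 21, 22, 30, 34, 35, 36
The largest element is 36.

36


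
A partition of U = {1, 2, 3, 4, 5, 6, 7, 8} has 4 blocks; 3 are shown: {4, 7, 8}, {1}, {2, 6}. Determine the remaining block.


U = {1, 2, 3, 4, 5, 6, 7, 8}
Shown blocks: {4, 7, 8}, {1}, {2, 6}
A partition's blocks are pairwise disjoint and cover U, so the missing block = U \ (union of shown blocks).
Union of shown blocks: {1, 2, 4, 6, 7, 8}
Missing block = U \ (union) = {3, 5}

{3, 5}


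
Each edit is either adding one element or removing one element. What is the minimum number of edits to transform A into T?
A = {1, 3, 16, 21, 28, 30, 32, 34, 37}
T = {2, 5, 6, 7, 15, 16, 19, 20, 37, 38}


Set A = {1, 3, 16, 21, 28, 30, 32, 34, 37}
Set T = {2, 5, 6, 7, 15, 16, 19, 20, 37, 38}
Elements to remove from A (in A, not in T): {1, 3, 21, 28, 30, 32, 34} → 7 removals
Elements to add to A (in T, not in A): {2, 5, 6, 7, 15, 19, 20, 38} → 8 additions
Total edits = 7 + 8 = 15

15


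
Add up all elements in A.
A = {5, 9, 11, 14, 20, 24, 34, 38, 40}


Set A = {5, 9, 11, 14, 20, 24, 34, 38, 40}
Sum = 5 + 9 + 11 + 14 + 20 + 24 + 34 + 38 + 40 = 195

195


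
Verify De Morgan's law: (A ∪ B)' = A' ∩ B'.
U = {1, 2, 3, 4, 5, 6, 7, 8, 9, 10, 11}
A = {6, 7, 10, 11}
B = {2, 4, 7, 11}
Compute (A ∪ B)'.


U = {1, 2, 3, 4, 5, 6, 7, 8, 9, 10, 11}
A = {6, 7, 10, 11}, B = {2, 4, 7, 11}
A ∪ B = {2, 4, 6, 7, 10, 11}
(A ∪ B)' = U \ (A ∪ B) = {1, 3, 5, 8, 9}
Verification via A' ∩ B': A' = {1, 2, 3, 4, 5, 8, 9}, B' = {1, 3, 5, 6, 8, 9, 10}
A' ∩ B' = {1, 3, 5, 8, 9} ✓

{1, 3, 5, 8, 9}


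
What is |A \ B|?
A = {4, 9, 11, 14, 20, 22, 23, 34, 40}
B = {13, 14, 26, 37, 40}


Set A = {4, 9, 11, 14, 20, 22, 23, 34, 40}
Set B = {13, 14, 26, 37, 40}
A \ B = {4, 9, 11, 20, 22, 23, 34}
|A \ B| = 7

7


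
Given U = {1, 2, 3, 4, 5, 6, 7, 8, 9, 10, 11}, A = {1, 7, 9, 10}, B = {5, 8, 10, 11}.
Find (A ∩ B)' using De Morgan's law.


U = {1, 2, 3, 4, 5, 6, 7, 8, 9, 10, 11}
A = {1, 7, 9, 10}, B = {5, 8, 10, 11}
A ∩ B = {10}
(A ∩ B)' = U \ (A ∩ B) = {1, 2, 3, 4, 5, 6, 7, 8, 9, 11}
Verification via A' ∪ B': A' = {2, 3, 4, 5, 6, 8, 11}, B' = {1, 2, 3, 4, 6, 7, 9}
A' ∪ B' = {1, 2, 3, 4, 5, 6, 7, 8, 9, 11} ✓

{1, 2, 3, 4, 5, 6, 7, 8, 9, 11}


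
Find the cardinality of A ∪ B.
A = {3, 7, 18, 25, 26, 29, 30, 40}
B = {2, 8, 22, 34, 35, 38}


Set A = {3, 7, 18, 25, 26, 29, 30, 40}, |A| = 8
Set B = {2, 8, 22, 34, 35, 38}, |B| = 6
A ∩ B = {}, |A ∩ B| = 0
|A ∪ B| = |A| + |B| - |A ∩ B| = 8 + 6 - 0 = 14

14


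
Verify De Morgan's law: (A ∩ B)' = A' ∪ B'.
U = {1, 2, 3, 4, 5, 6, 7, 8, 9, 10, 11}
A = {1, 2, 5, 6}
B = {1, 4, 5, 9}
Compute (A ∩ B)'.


U = {1, 2, 3, 4, 5, 6, 7, 8, 9, 10, 11}
A = {1, 2, 5, 6}, B = {1, 4, 5, 9}
A ∩ B = {1, 5}
(A ∩ B)' = U \ (A ∩ B) = {2, 3, 4, 6, 7, 8, 9, 10, 11}
Verification via A' ∪ B': A' = {3, 4, 7, 8, 9, 10, 11}, B' = {2, 3, 6, 7, 8, 10, 11}
A' ∪ B' = {2, 3, 4, 6, 7, 8, 9, 10, 11} ✓

{2, 3, 4, 6, 7, 8, 9, 10, 11}


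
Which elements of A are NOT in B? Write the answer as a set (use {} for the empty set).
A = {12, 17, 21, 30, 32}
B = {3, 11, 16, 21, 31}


Set A = {12, 17, 21, 30, 32}
Set B = {3, 11, 16, 21, 31}
Check each element of A against B:
12 ∉ B (include), 17 ∉ B (include), 21 ∈ B, 30 ∉ B (include), 32 ∉ B (include)
Elements of A not in B: {12, 17, 30, 32}

{12, 17, 30, 32}


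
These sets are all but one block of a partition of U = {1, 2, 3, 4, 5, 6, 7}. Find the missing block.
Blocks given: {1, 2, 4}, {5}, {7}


U = {1, 2, 3, 4, 5, 6, 7}
Shown blocks: {1, 2, 4}, {5}, {7}
A partition's blocks are pairwise disjoint and cover U, so the missing block = U \ (union of shown blocks).
Union of shown blocks: {1, 2, 4, 5, 7}
Missing block = U \ (union) = {3, 6}

{3, 6}


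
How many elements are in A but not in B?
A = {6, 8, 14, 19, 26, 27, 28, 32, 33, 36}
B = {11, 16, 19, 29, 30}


Set A = {6, 8, 14, 19, 26, 27, 28, 32, 33, 36}
Set B = {11, 16, 19, 29, 30}
A \ B = {6, 8, 14, 26, 27, 28, 32, 33, 36}
|A \ B| = 9

9


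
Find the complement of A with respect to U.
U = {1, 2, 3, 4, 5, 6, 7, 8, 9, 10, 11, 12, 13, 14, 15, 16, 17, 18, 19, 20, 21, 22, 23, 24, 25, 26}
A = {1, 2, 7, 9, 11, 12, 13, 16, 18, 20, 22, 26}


Universal set U = {1, 2, 3, 4, 5, 6, 7, 8, 9, 10, 11, 12, 13, 14, 15, 16, 17, 18, 19, 20, 21, 22, 23, 24, 25, 26}
Set A = {1, 2, 7, 9, 11, 12, 13, 16, 18, 20, 22, 26}
A' = U \ A = elements in U but not in A
Checking each element of U:
1 (in A, exclude), 2 (in A, exclude), 3 (not in A, include), 4 (not in A, include), 5 (not in A, include), 6 (not in A, include), 7 (in A, exclude), 8 (not in A, include), 9 (in A, exclude), 10 (not in A, include), 11 (in A, exclude), 12 (in A, exclude), 13 (in A, exclude), 14 (not in A, include), 15 (not in A, include), 16 (in A, exclude), 17 (not in A, include), 18 (in A, exclude), 19 (not in A, include), 20 (in A, exclude), 21 (not in A, include), 22 (in A, exclude), 23 (not in A, include), 24 (not in A, include), 25 (not in A, include), 26 (in A, exclude)
A' = {3, 4, 5, 6, 8, 10, 14, 15, 17, 19, 21, 23, 24, 25}

{3, 4, 5, 6, 8, 10, 14, 15, 17, 19, 21, 23, 24, 25}


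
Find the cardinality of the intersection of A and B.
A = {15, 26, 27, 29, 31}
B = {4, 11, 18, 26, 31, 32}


Set A = {15, 26, 27, 29, 31}
Set B = {4, 11, 18, 26, 31, 32}
A ∩ B = {26, 31}
|A ∩ B| = 2

2


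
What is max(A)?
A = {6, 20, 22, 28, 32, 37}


Set A = {6, 20, 22, 28, 32, 37}
Elements in ascending order: 6, 20, 22, 28, 32, 37
The largest element is 37.

37


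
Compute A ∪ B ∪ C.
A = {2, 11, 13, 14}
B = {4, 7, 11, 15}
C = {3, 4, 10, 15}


Set A = {2, 11, 13, 14}
Set B = {4, 7, 11, 15}
Set C = {3, 4, 10, 15}
First, A ∪ B = {2, 4, 7, 11, 13, 14, 15}
Then, (A ∪ B) ∪ C = {2, 3, 4, 7, 10, 11, 13, 14, 15}

{2, 3, 4, 7, 10, 11, 13, 14, 15}


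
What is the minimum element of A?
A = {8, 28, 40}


Set A = {8, 28, 40}
Elements in ascending order: 8, 28, 40
The smallest element is 8.

8
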